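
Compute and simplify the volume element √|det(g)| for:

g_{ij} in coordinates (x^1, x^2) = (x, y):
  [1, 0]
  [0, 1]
det(g) = 1
√|det(g)| = 1
Volume element: dV = 1 dx dy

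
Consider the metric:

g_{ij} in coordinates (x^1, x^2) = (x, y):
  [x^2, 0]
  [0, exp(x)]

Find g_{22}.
With x^1 = x, x^2 = y, g_{22} = g_{yy} is the row-2, column-2 entry of the matrix.
g_{22} = exp(x)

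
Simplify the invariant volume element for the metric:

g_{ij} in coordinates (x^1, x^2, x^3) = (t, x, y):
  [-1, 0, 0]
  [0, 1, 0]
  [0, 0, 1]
det(g) = -1
√|det(g)| = 1
Volume element: dV = 1 dt dx dy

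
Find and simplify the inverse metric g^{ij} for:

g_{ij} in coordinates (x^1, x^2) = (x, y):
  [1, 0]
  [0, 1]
The metric is diagonal, so g^{ij} is diagonal with entries 1/g_{ii}: diag(1, 1).
g^{ij}:
  [1, 0]
  [0, 1]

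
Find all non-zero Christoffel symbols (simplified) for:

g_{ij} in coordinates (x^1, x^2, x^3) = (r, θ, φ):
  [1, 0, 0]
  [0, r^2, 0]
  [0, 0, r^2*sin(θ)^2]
Using Γ^k_{ij} = (1/2) g^{km} (∂_i g_{mj} + ∂_j g_{mi} - ∂_m g_{ij}); the metric is diagonal, so only the m = k term contributes.
Non-zero symbols (using the symmetry Γ^k_{ij} = Γ^k_{ji}):
Γ^r_{θ θ} = (1/2) g^{rr} (∂_θ g_{rθ} + ∂_θ g_{rθ} - ∂_r g_{θθ}) = (1/2)(1)((0) + (0) - (2*r)) = -r
Γ^r_{φ φ} = (1/2) g^{rr} (∂_φ g_{rφ} + ∂_φ g_{rφ} - ∂_r g_{φφ}) = (1/2)(1)((0) + (0) - (2*r*sin(θ)^2)) = -r*sin(θ)^2
Γ^θ_{r θ} = (1/2) g^{θθ} (∂_r g_{θθ} + ∂_θ g_{θr} - ∂_θ g_{rθ}) = (1/2)(1/r^2)((2*r) + (0) - (0)) = 1/r
Γ^θ_{φ φ} = (1/2) g^{θθ} (∂_φ g_{θφ} + ∂_φ g_{θφ} - ∂_θ g_{φφ}) = (1/2)(1/r^2)((0) + (0) - (r^2*sin(2*θ))) = -sin(2*θ)/2
Γ^φ_{r φ} = (1/2) g^{φφ} (∂_r g_{φφ} + ∂_φ g_{φr} - ∂_φ g_{rφ}) = (1/2)(1/(r^2*sin(θ)^2))((2*r*sin(θ)^2) + (0) - (0)) = 1/r
Γ^φ_{θ φ} = (1/2) g^{φφ} (∂_θ g_{φφ} + ∂_φ g_{φθ} - ∂_φ g_{θφ}) = (1/2)(1/(r^2*sin(θ)^2))((r^2*sin(2*θ)) + (0) - (0)) = 1/tan(θ)
All other Christoffel symbols are zero.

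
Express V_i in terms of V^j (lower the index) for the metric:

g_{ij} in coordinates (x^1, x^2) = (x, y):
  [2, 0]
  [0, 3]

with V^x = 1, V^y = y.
V_i = g_{ij} V^j:
V_x = (2)(1) + (0)(y) = 2
V_y = (0)(1) + (3)(y) = 3*y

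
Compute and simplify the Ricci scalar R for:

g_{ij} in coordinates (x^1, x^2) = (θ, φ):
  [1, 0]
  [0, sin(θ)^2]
Non-zero Christoffel symbols (Γ^k_{ij} = Γ^k_{ji}):
Γ^θ_{φ φ} = -sin(2*θ)/2
Γ^φ_{θ φ} = 1/tan(θ)
Ricci tensor (R_{ij} = R^k_{ikj}): R_{θθ} = 1, R_{θφ} = 0, R_{φφ} = sin(θ)^2
Inverse metric: g^{θθ} = 1, g^{φφ} = 1/sin(θ)^2
R = g^{ij} R_{ij} = (1)(1) + (1/sin(θ)^2)(sin(θ)^2) = 2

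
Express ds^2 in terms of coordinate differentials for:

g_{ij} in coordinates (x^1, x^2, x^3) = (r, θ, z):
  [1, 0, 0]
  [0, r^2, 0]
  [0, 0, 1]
ds^2 = g_{ij} dx^i dx^j; only the non-zero components contribute.
ds^2 = dr^2 + r^2 dθ^2 + dz^2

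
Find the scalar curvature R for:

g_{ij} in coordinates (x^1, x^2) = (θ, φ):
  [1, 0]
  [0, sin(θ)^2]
Non-zero Christoffel symbols (Γ^k_{ij} = Γ^k_{ji}):
Γ^θ_{φ φ} = -sin(2*θ)/2
Γ^φ_{θ φ} = 1/tan(θ)
Ricci tensor (R_{ij} = R^k_{ikj}): R_{θθ} = 1, R_{θφ} = 0, R_{φφ} = sin(θ)^2
Inverse metric: g^{θθ} = 1, g^{φφ} = 1/sin(θ)^2
R = g^{ij} R_{ij} = (1)(1) + (1/sin(θ)^2)(sin(θ)^2) = 2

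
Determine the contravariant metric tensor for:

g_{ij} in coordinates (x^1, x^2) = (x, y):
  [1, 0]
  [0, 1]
The metric is diagonal, so g^{ij} is diagonal with entries 1/g_{ii}: diag(1, 1).
g^{ij}:
  [1, 0]
  [0, 1]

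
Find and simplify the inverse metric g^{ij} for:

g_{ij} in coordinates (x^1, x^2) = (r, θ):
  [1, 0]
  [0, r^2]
The metric is diagonal, so g^{ij} is diagonal with entries 1/g_{ii}: diag(1, 1/(r^2)).
g^{ij}:
  [1, 0]
  [0, 1/r^2]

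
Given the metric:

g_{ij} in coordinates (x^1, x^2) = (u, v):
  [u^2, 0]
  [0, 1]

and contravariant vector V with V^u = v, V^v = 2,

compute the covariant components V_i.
V_i = g_{ij} V^j:
V_u = (u^2)(v) + (0)(2) = u^2*v
V_v = (0)(v) + (1)(2) = 2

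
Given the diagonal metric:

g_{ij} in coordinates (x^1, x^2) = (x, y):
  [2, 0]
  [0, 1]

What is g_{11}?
With x^1 = x, x^2 = y, g_{11} = g_{xx} is the row-1, column-1 entry of the matrix.
g_{11} = 2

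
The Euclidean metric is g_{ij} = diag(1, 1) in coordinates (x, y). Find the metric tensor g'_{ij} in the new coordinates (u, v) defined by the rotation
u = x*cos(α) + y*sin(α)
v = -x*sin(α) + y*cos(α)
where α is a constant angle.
Invert the transformation: x = u*cos(α) - v*sin(α), y = u*sin(α) + v*cos(α)
g'_{ij} = (∂x^k/∂x'^i)(∂x^l/∂x'^j) g_{kl}; with g_{kl} = δ_{kl} this is Σ_k (∂x^k/∂x'^i)(∂x^k/∂x'^j).
Jacobian: ∂x/∂u = cos(α), ∂x/∂v = -sin(α), ∂y/∂u = sin(α), ∂y/∂v = cos(α)
g'_{uu} = (cos(α))(cos(α)) + (sin(α))(sin(α)) = 1
g'_{uv} = (cos(α))(-sin(α)) + (sin(α))(cos(α)) = 0
g'_{vv} = (-sin(α))(-sin(α)) + (cos(α))(cos(α)) = 1
g'_{ij} = diag(1, 1)
The Euclidean metric is invariant under rotations.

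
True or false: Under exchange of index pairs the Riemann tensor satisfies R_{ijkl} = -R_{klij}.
The pair-exchange symmetry has a plus sign: R_{ijkl} = +R_{klij}.
False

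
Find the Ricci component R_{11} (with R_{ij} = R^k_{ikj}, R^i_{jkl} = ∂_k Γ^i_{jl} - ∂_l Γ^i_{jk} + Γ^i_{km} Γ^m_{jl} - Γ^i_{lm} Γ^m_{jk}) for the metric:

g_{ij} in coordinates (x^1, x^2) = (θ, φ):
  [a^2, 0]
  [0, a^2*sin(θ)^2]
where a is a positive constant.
Non-zero Christoffel symbols (Γ^k_{ij} = Γ^k_{ji}):
Γ^θ_{φ φ} = -sin(2*θ)/2
Γ^φ_{θ φ} = 1/tan(θ)
R^θ_{θ θ θ} = 0 (a repeated index in an antisymmetric pair)
R^φ_{θ φ θ} = ∂_φ Γ^φ_{θ θ} - ∂_θ Γ^φ_{θ φ} + Γ^φ_{φ m} Γ^m_{θ θ} - Γ^φ_{θ m} Γ^m_{θ φ}
  = (0) - (-1/sin(θ)^2) + (0) - (1/tan(θ)^2) = 1
R_{θθ} = R^θ_{θ θ θ} + R^φ_{θ φ θ} = (0) + (1) = 1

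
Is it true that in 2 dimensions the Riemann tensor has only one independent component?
The number of independent components is n^2(n^2-1)/12 = 4·3/12 = 1 for n = 2 (e.g. R_{1212}).
Yes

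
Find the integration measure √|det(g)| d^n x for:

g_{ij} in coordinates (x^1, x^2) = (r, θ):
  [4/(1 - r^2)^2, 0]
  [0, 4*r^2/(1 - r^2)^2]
det(g) = 16*r^2/(1 - r^2)^4
√|det(g)| = 4*r/(r^2 - 1)^2
Volume element: dV = 4*r/(r^2 - 1)^2 dr dθ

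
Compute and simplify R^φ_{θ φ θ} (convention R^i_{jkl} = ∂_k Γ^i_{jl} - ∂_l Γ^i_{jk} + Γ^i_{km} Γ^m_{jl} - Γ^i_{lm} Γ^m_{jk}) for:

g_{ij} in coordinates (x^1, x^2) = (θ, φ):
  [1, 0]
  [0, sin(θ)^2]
Non-zero Christoffel symbols (Γ^k_{ij} = Γ^k_{ji}):
Γ^θ_{φ φ} = -sin(2*θ)/2
Γ^φ_{θ φ} = 1/tan(θ)
R^φ_{θ φ θ} = ∂_φ Γ^φ_{θ θ} - ∂_θ Γ^φ_{θ φ} + Γ^φ_{φ m} Γ^m_{θ θ} - Γ^φ_{θ m} Γ^m_{θ φ}
  = (0) - (-1/sin(θ)^2) + (0) - (1/tan(θ)^2) = 1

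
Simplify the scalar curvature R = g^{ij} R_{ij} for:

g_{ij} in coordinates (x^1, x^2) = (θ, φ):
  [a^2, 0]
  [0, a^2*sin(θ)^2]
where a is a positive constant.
Non-zero Christoffel symbols (Γ^k_{ij} = Γ^k_{ji}):
Γ^θ_{φ φ} = -sin(2*θ)/2
Γ^φ_{θ φ} = 1/tan(θ)
Ricci tensor (R_{ij} = R^k_{ikj}): R_{θθ} = 1, R_{θφ} = 0, R_{φφ} = sin(θ)^2
Inverse metric: g^{θθ} = 1/a^2, g^{φφ} = 1/(a^2*sin(θ)^2)
R = g^{ij} R_{ij} = (1/a^2)(1) + (1/(a^2*sin(θ)^2))(sin(θ)^2) = 2/a^2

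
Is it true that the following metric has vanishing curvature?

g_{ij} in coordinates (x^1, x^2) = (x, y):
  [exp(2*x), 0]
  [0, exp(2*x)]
Non-zero Christoffel symbols:
Γ^x_{x x} = 1
Γ^x_{y y} = -1
Γ^y_{x y} = 1
Ricci tensor: R_{xx} = 0, R_{xy} = 0, R_{yy} = 0
All R_{ij} vanish; in 2 dimensions the Riemann tensor is fully determined by the Ricci tensor, so R^i_{jkl} = 0: the metric is flat (curvilinear coordinates on flat space).
Yes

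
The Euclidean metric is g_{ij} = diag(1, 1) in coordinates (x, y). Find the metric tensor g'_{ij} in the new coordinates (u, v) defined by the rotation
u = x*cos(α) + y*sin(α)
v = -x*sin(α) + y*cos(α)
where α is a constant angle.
Invert the transformation: x = u*cos(α) - v*sin(α), y = u*sin(α) + v*cos(α)
g'_{ij} = (∂x^k/∂x'^i)(∂x^l/∂x'^j) g_{kl}; with g_{kl} = δ_{kl} this is Σ_k (∂x^k/∂x'^i)(∂x^k/∂x'^j).
Jacobian: ∂x/∂u = cos(α), ∂x/∂v = -sin(α), ∂y/∂u = sin(α), ∂y/∂v = cos(α)
g'_{uu} = (cos(α))(cos(α)) + (sin(α))(sin(α)) = 1
g'_{uv} = (cos(α))(-sin(α)) + (sin(α))(cos(α)) = 0
g'_{vv} = (-sin(α))(-sin(α)) + (cos(α))(cos(α)) = 1
g'_{ij} = diag(1, 1)
The Euclidean metric is invariant under rotations.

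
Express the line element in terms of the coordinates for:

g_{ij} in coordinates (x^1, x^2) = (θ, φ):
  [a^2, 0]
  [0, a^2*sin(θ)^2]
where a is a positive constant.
ds^2 = g_{ij} dx^i dx^j; only the non-zero components contribute.
ds^2 = a^2 dθ^2 + a^2*sin(θ)^2 dφ^2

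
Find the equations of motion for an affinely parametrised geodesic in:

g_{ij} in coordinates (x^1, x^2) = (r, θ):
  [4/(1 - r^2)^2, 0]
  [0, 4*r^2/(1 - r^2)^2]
Geodesic equation: d^2x^k/dλ^2 + Γ^k_{ij} (dx^i/dλ)(dx^j/dλ) = 0.
Non-zero Christoffel symbols:
Γ^r_{r r} = 2*r/(1 - r^2)
Γ^r_{θ θ} = (r^3 + r)/(r^2 - 1)
Γ^θ_{r θ} = (-r^2 - 1)/(r^3 - r)
Substituting (the symmetric pair Γ^k_{ij}, Γ^k_{ji} combines into a factor 2):
d^2r/dλ^2 + (2*r/(1 - r^2)) (dr/dλ)^2 + ((r^3 + r)/(r^2 - 1)) (dθ/dλ)^2 = 0
d^2θ/dλ^2 + ((-2*r^2 - 2)/(r^3 - r)) (dr/dλ)(dθ/dλ) = 0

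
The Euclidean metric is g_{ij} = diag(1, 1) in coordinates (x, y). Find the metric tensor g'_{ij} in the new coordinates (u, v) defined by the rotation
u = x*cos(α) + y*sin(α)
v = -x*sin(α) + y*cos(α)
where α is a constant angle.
Invert the transformation: x = u*cos(α) - v*sin(α), y = u*sin(α) + v*cos(α)
g'_{ij} = (∂x^k/∂x'^i)(∂x^l/∂x'^j) g_{kl}; with g_{kl} = δ_{kl} this is Σ_k (∂x^k/∂x'^i)(∂x^k/∂x'^j).
Jacobian: ∂x/∂u = cos(α), ∂x/∂v = -sin(α), ∂y/∂u = sin(α), ∂y/∂v = cos(α)
g'_{uu} = (cos(α))(cos(α)) + (sin(α))(sin(α)) = 1
g'_{uv} = (cos(α))(-sin(α)) + (sin(α))(cos(α)) = 0
g'_{vv} = (-sin(α))(-sin(α)) + (cos(α))(cos(α)) = 1
g'_{ij} = diag(1, 1)
The Euclidean metric is invariant under rotations.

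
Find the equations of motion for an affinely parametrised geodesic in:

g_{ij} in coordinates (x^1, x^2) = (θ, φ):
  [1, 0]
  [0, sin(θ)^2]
Geodesic equation: d^2x^k/dλ^2 + Γ^k_{ij} (dx^i/dλ)(dx^j/dλ) = 0.
Non-zero Christoffel symbols:
Γ^θ_{φ φ} = -sin(2*θ)/2
Γ^φ_{θ φ} = 1/tan(θ)
Substituting (the symmetric pair Γ^k_{ij}, Γ^k_{ji} combines into a factor 2):
d^2θ/dλ^2 - (sin(2*θ)/2) (dφ/dλ)^2 = 0
d^2φ/dλ^2 + (2/tan(θ)) (dθ/dλ)(dφ/dλ) = 0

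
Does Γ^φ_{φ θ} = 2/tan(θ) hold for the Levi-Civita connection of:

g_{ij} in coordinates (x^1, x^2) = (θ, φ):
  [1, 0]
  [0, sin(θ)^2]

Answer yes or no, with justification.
Γ^φ_{φ θ} = (1/2) g^{φφ} (∂_φ g_{φθ} + ∂_θ g_{φφ} - ∂_φ g_{φθ}) = (1/2)(1/sin(θ)^2)((0) + (sin(2*θ)) - (0)) = 1/tan(θ)
This differs from the proposed value 2/tan(θ).
No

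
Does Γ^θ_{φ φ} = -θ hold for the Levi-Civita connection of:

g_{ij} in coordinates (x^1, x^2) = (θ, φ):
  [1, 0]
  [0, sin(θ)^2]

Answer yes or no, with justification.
Γ^θ_{φ φ} = (1/2) g^{θθ} (∂_φ g_{θφ} + ∂_φ g_{θφ} - ∂_θ g_{φφ}) = (1/2)(1)((0) + (0) - (sin(2*θ))) = -sin(2*θ)/2
This differs from the proposed value -θ.
No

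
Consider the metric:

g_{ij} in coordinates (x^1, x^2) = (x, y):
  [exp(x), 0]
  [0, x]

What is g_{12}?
With x^1 = x, x^2 = y, g_{12} = g_{xy} is the row-1, column-2 entry of the matrix.
g_{12} = 0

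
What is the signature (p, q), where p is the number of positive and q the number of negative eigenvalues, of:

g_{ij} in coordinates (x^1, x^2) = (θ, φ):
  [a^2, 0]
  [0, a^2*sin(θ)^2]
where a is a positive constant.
The metric is diagonal, so its eigenvalues are the diagonal entries: a^2, a^2*sin(θ)^2 (at a generic point, where coordinate-dependent entries are positive).
2 positive, 0 negative.
(2, 0) - Riemannian (positive definite)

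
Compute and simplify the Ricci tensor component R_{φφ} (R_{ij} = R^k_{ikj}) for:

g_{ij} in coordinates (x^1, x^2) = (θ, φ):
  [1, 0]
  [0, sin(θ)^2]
Non-zero Christoffel symbols (Γ^k_{ij} = Γ^k_{ji}):
Γ^θ_{φ φ} = -sin(2*θ)/2
Γ^φ_{θ φ} = 1/tan(θ)
R^θ_{φ θ φ} = ∂_θ Γ^θ_{φ φ} - ∂_φ Γ^θ_{φ θ} + Γ^θ_{θ m} Γ^m_{φ φ} - Γ^θ_{φ m} Γ^m_{φ θ}
  = (-cos(2*θ)) - (0) + (0) - (-cos(θ)^2) = sin(θ)^2
R^φ_{φ φ φ} = 0 (a repeated index in an antisymmetric pair)
R_{φφ} = R^θ_{φ θ φ} + R^φ_{φ φ φ} = (sin(θ)^2) + (0) = sin(θ)^2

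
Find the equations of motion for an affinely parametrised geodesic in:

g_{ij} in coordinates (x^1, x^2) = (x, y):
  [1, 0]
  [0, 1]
Geodesic equation: d^2x^k/dλ^2 + Γ^k_{ij} (dx^i/dλ)(dx^j/dλ) = 0.
All Christoffel symbols vanish, so the geodesics are straight lines:
d^2x/dλ^2 = 0
d^2y/dλ^2 = 0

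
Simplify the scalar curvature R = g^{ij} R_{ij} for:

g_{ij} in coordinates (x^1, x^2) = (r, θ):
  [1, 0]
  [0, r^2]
Non-zero Christoffel symbols (Γ^k_{ij} = Γ^k_{ji}):
Γ^r_{θ θ} = -r
Γ^θ_{r θ} = 1/r
Ricci tensor (R_{ij} = R^k_{ikj}): R_{rr} = 0, R_{rθ} = 0, R_{θθ} = 0
Inverse metric: g^{rr} = 1, g^{θθ} = 1/r^2
R = g^{ij} R_{ij} = (1)(0) + (1/r^2)(0) = 0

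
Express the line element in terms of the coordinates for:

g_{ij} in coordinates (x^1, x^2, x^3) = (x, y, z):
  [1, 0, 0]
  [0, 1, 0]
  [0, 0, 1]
ds^2 = g_{ij} dx^i dx^j; only the non-zero components contribute.
ds^2 = dx^2 + dy^2 + dz^2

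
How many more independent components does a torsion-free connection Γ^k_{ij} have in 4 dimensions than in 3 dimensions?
Independent components in n dimensions: n × n(n+1)/2 = n^2(n+1)/2.
4D: 4 × 10 = 40
3D: 3 × 6 = 18
Difference = 40 - 18 = 22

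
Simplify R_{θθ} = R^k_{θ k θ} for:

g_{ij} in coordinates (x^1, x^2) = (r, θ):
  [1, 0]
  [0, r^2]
Non-zero Christoffel symbols (Γ^k_{ij} = Γ^k_{ji}):
Γ^r_{θ θ} = -r
Γ^θ_{r θ} = 1/r
R^r_{θ r θ} = ∂_r Γ^r_{θ θ} - ∂_θ Γ^r_{θ r} + Γ^r_{r m} Γ^m_{θ θ} - Γ^r_{θ m} Γ^m_{θ r}
  = (-1) - (0) + (0) - (-1) = 0
R^θ_{θ θ θ} = 0 (a repeated index in an antisymmetric pair)
R_{θθ} = R^r_{θ r θ} + R^θ_{θ θ θ} = (0) + (0) = 0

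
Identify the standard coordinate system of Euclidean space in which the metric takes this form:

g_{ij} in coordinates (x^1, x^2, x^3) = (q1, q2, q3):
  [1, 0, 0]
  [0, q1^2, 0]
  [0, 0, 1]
The line element ds^2 = dq1^2 + q1^2 dq2^2 + dq3^2 is dr^2 + r^2 dθ^2 + dz^2 with q1 = r, q2 = θ, q3 = z.
cylindrical coordinates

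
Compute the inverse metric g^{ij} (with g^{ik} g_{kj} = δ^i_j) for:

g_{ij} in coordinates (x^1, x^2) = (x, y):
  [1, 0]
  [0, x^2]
The metric is diagonal, so g^{ij} is diagonal with entries 1/g_{ii}: diag(1, 1/(x^2)).
g^{ij}:
  [1, 0]
  [0, 1/x^2]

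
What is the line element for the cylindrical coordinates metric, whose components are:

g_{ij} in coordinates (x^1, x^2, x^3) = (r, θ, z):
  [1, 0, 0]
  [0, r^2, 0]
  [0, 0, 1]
ds^2 = g_{ij} dx^i dx^j; only the non-zero components contribute.
ds^2 = dr^2 + r^2 dθ^2 + dz^2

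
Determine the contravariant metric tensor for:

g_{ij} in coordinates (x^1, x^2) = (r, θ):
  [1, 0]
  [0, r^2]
The metric is diagonal, so g^{ij} is diagonal with entries 1/g_{ii}: diag(1, 1/(r^2)).
g^{ij}:
  [1, 0]
  [0, 1/r^2]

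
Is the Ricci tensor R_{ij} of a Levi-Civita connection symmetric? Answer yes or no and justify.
R_{ij} = R^k_{ikj}; the pair symmetry R_{kilj} = R_{ljki} gives R_{ij} = R_{ji}.
Yes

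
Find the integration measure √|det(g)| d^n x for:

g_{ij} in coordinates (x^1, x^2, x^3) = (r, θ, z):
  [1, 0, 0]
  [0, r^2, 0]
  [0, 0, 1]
det(g) = r^2
√|det(g)| = r
Volume element: dV = r dr dθ dz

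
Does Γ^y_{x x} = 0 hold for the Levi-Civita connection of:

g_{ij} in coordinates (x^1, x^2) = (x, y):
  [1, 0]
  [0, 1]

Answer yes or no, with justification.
Γ^y_{x x} = (1/2) g^{yy} (∂_x g_{yx} + ∂_x g_{yx} - ∂_y g_{xx}) = (1/2)(1)((0) + (0) - (0)) = 0
This equals the proposed value 0.
Yes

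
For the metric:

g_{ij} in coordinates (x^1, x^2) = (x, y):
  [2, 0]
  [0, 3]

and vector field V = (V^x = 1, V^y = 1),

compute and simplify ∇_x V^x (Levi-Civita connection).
All Christoffel symbols are zero.
∇_x V^x = ∂_x V^x + Γ^x_{x j} V^j
  = (0) + (0)(1) + (0)(1)
  = 0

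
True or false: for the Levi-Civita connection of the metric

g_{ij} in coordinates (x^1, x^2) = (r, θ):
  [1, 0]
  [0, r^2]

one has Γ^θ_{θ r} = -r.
Γ^θ_{θ r} = (1/2) g^{θθ} (∂_θ g_{θr} + ∂_r g_{θθ} - ∂_θ g_{θr}) = (1/2)(1/r^2)((0) + (2*r) - (0)) = 1/r
This differs from the proposed value -r.
False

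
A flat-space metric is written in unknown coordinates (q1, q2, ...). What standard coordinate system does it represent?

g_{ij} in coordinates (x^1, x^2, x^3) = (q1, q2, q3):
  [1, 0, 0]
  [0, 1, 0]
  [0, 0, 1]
All components are constant and the metric is the identity, i.e. orthonormal rectilinear coordinates.
Cartesian (3D) coordinates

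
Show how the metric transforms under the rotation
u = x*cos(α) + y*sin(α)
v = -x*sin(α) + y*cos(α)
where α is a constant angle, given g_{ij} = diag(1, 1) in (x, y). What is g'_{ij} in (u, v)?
Invert the transformation: x = u*cos(α) - v*sin(α), y = u*sin(α) + v*cos(α)
g'_{ij} = (∂x^k/∂x'^i)(∂x^l/∂x'^j) g_{kl}; with g_{kl} = δ_{kl} this is Σ_k (∂x^k/∂x'^i)(∂x^k/∂x'^j).
Jacobian: ∂x/∂u = cos(α), ∂x/∂v = -sin(α), ∂y/∂u = sin(α), ∂y/∂v = cos(α)
g'_{uu} = (cos(α))(cos(α)) + (sin(α))(sin(α)) = 1
g'_{uv} = (cos(α))(-sin(α)) + (sin(α))(cos(α)) = 0
g'_{vv} = (-sin(α))(-sin(α)) + (cos(α))(cos(α)) = 1
g'_{ij} = diag(1, 1)
The Euclidean metric is invariant under rotations.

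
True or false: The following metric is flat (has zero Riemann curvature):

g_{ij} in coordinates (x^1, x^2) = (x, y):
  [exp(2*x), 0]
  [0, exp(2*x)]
Non-zero Christoffel symbols:
Γ^x_{x x} = 1
Γ^x_{y y} = -1
Γ^y_{x y} = 1
Ricci tensor: R_{xx} = 0, R_{xy} = 0, R_{yy} = 0
All R_{ij} vanish; in 2 dimensions the Riemann tensor is fully determined by the Ricci tensor, so R^i_{jkl} = 0: the metric is flat (curvilinear coordinates on flat space).
True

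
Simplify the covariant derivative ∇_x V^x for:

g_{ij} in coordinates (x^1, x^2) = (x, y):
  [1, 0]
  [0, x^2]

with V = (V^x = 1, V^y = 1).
Non-zero Christoffel symbols:
Γ^x_{y y} = -x
Γ^y_{x y} = 1/x
∇_x V^x = ∂_x V^x + Γ^x_{x j} V^j
  = (0) + (0)(1) + (0)(1)
  = 0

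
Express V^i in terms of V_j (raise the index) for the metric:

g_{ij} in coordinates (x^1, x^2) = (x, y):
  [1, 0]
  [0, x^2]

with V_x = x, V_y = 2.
Inverse metric (diagonal): g^{xx} = 1, g^{yy} = 1/x^2
V^i = g^{ij} V_j:
V^x = (1)(x) + (0)(2) = x
V^y = (0)(x) + (1/x^2)(2) = 2/x^2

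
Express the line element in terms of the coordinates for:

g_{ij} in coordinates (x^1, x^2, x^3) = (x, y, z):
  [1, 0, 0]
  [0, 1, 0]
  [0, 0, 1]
ds^2 = g_{ij} dx^i dx^j; only the non-zero components contribute.
ds^2 = dx^2 + dy^2 + dz^2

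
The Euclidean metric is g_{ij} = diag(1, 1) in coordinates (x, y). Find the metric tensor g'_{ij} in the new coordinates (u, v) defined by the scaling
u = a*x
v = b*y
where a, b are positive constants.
Invert the transformation: x = u/a, y = v/b
g'_{ij} = (∂x^k/∂x'^i)(∂x^l/∂x'^j) g_{kl}; with g_{kl} = δ_{kl} this is Σ_k (∂x^k/∂x'^i)(∂x^k/∂x'^j).
Jacobian: ∂x/∂u = 1/a, ∂x/∂v = 0, ∂y/∂u = 0, ∂y/∂v = 1/b
g'_{uu} = (1/a)(1/a) + (0)(0) = 1/a^2
g'_{uv} = (1/a)(0) + (0)(1/b) = 0
g'_{vv} = (0)(0) + (1/b)(1/b) = 1/b^2
g'_{ij} = diag(1/a^2, 1/b^2)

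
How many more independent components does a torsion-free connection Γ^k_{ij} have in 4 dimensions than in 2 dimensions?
Independent components in n dimensions: n × n(n+1)/2 = n^2(n+1)/2.
4D: 4 × 10 = 40
2D: 2 × 3 = 6
Difference = 40 - 6 = 34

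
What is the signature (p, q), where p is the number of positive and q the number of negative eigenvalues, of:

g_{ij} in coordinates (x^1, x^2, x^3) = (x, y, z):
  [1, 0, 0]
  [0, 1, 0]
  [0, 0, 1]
The metric is diagonal, so its eigenvalues are the diagonal entries: 1, 1, 1 (at a generic point, where coordinate-dependent entries are positive).
3 positive, 0 negative.
(3, 0) - Riemannian (positive definite)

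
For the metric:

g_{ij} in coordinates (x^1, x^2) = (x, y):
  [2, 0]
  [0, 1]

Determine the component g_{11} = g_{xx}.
With x^1 = x, x^2 = y, g_{11} = g_{xx} is the row-1, column-1 entry of the matrix.
g_{11} = 2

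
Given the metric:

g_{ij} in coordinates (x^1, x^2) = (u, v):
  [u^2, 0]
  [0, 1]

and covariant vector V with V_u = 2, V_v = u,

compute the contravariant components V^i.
Inverse metric (diagonal): g^{uu} = 1/u^2, g^{vv} = 1
V^i = g^{ij} V_j:
V^u = (1/u^2)(2) + (0)(u) = 2/u^2
V^v = (0)(2) + (1)(u) = u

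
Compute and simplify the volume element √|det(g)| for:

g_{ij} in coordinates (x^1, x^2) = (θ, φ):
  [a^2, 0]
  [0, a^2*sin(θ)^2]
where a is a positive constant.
det(g) = a^4*sin(θ)^2
√|det(g)| = a^2*sin(θ) (taking 0 < θ < π so that |sin(θ)| = sin(θ))
Volume element: dV = a^2*sin(θ) dθ dφ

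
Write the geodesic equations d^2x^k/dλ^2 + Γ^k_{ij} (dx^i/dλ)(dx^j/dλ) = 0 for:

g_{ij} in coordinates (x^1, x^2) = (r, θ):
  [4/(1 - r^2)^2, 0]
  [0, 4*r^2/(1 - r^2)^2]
Geodesic equation: d^2x^k/dλ^2 + Γ^k_{ij} (dx^i/dλ)(dx^j/dλ) = 0.
Non-zero Christoffel symbols:
Γ^r_{r r} = 2*r/(1 - r^2)
Γ^r_{θ θ} = (r^3 + r)/(r^2 - 1)
Γ^θ_{r θ} = (-r^2 - 1)/(r^3 - r)
Substituting (the symmetric pair Γ^k_{ij}, Γ^k_{ji} combines into a factor 2):
d^2r/dλ^2 + (2*r/(1 - r^2)) (dr/dλ)^2 + ((r^3 + r)/(r^2 - 1)) (dθ/dλ)^2 = 0
d^2θ/dλ^2 + ((-2*r^2 - 2)/(r^3 - r)) (dr/dλ)(dθ/dλ) = 0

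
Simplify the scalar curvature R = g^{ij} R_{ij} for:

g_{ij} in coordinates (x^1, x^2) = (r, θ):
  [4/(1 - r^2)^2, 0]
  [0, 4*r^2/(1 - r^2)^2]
Non-zero Christoffel symbols (Γ^k_{ij} = Γ^k_{ji}):
Γ^r_{r r} = 2*r/(1 - r^2)
Γ^r_{θ θ} = (r^3 + r)/(r^2 - 1)
Γ^θ_{r θ} = (-r^2 - 1)/(r^3 - r)
Ricci tensor (R_{ij} = R^k_{ikj}): R_{rr} = -4/(r^2 - 1)^2, R_{rθ} = 0, R_{θθ} = -4*r^2/(r^2 - 1)^2
Inverse metric: g^{rr} = (1 - r^2)^2/4, g^{θθ} = (1 - r^2)^2/(4*r^2)
R = g^{ij} R_{ij} = ((1 - r^2)^2/4)(-4/(r^2 - 1)^2) + ((1 - r^2)^2/(4*r^2))(-4*r^2/(r^2 - 1)^2) = -2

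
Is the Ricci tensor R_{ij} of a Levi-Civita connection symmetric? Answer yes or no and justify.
R_{ij} = R^k_{ikj}; the pair symmetry R_{kilj} = R_{ljki} gives R_{ij} = R_{ji}.
Yes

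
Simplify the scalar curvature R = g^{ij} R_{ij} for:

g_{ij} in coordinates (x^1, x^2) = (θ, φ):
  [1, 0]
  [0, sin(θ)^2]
Non-zero Christoffel symbols (Γ^k_{ij} = Γ^k_{ji}):
Γ^θ_{φ φ} = -sin(2*θ)/2
Γ^φ_{θ φ} = 1/tan(θ)
Ricci tensor (R_{ij} = R^k_{ikj}): R_{θθ} = 1, R_{θφ} = 0, R_{φφ} = sin(θ)^2
Inverse metric: g^{θθ} = 1, g^{φφ} = 1/sin(θ)^2
R = g^{ij} R_{ij} = (1)(1) + (1/sin(θ)^2)(sin(θ)^2) = 2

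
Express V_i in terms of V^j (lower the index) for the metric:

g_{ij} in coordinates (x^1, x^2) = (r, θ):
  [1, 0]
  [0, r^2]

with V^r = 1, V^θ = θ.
V_i = g_{ij} V^j:
V_r = (1)(1) + (0)(θ) = 1
V_θ = (0)(1) + (r^2)(θ) = r^2*θ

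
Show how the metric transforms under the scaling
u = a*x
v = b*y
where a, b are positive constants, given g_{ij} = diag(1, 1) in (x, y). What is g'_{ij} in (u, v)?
Invert the transformation: x = u/a, y = v/b
g'_{ij} = (∂x^k/∂x'^i)(∂x^l/∂x'^j) g_{kl}; with g_{kl} = δ_{kl} this is Σ_k (∂x^k/∂x'^i)(∂x^k/∂x'^j).
Jacobian: ∂x/∂u = 1/a, ∂x/∂v = 0, ∂y/∂u = 0, ∂y/∂v = 1/b
g'_{uu} = (1/a)(1/a) + (0)(0) = 1/a^2
g'_{uv} = (1/a)(0) + (0)(1/b) = 0
g'_{vv} = (0)(0) + (1/b)(1/b) = 1/b^2
g'_{ij} = diag(1/a^2, 1/b^2)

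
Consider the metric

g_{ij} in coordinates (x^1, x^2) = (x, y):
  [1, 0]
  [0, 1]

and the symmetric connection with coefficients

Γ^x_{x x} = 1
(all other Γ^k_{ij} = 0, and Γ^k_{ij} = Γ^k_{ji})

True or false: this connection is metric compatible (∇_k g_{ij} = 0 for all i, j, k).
Using ∇_k g_{ij} = ∂_k g_{ij} - Γ^m_{ki} g_{mj} - Γ^m_{kj} g_{im}:
∇_x g_{xx} = (0) - (1) - (1) = -2 ≠ 0
So the connection is not metric compatible (it is not the Levi-Civita connection).
False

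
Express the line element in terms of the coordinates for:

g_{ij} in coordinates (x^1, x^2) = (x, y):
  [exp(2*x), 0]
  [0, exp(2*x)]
ds^2 = g_{ij} dx^i dx^j; only the non-zero components contribute.
ds^2 = exp(2*x) dx^2 + exp(2*x) dy^2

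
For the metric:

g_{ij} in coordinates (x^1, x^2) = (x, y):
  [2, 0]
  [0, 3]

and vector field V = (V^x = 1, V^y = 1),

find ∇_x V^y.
All Christoffel symbols are zero.
∇_x V^y = ∂_x V^y + Γ^y_{x j} V^j
  = (0) + (0)(1) + (0)(1)
  = 0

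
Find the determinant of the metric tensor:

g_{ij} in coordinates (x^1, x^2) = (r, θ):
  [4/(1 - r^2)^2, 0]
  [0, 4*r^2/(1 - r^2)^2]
For a 2×2 metric: det(g) = g_{11}·g_{22} - g_{12}·g_{21}
= (4/(1 - r^2)^2)·(4*r^2/(1 - r^2)^2) - (0)·(0)
= 16*r^2/(1 - r^2)^4 - 0
det(g) = 16*r^2/(1 - r^2)^4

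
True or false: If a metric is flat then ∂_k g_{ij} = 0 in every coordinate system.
Flatness means R^i_{jkl} = 0; the components can still vary, e.g. the flat plane in polar coordinates has g_{θθ} = r^2.
False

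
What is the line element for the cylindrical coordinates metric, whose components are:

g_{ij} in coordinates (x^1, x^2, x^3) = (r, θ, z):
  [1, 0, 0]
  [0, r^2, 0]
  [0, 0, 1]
ds^2 = g_{ij} dx^i dx^j; only the non-zero components contribute.
ds^2 = dr^2 + r^2 dθ^2 + dz^2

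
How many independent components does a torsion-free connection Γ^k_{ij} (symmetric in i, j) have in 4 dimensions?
Γ^k_{ij} has n choices for the upper index and n(n+1)/2 independent symmetric lower index pairs.
Total = 4 × 4×5/2 = 4 × 10 = 40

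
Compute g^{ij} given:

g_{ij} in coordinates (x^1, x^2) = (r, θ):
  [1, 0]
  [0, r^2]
The metric is diagonal, so g^{ij} is diagonal with entries 1/g_{ii}: diag(1, 1/(r^2)).
g^{ij}:
  [1, 0]
  [0, 1/r^2]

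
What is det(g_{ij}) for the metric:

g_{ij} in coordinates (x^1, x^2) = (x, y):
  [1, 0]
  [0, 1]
For a 2×2 metric: det(g) = g_{11}·g_{22} - g_{12}·g_{21}
= (1)·(1) - (0)·(0)
= 1 - 0
det(g) = 1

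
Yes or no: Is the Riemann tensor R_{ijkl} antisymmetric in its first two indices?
R_{ijkl} = -R_{jikl} (follows from metric compatibility).
Yes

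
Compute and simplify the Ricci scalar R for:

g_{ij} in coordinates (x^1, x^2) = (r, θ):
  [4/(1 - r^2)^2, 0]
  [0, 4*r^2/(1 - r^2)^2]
Non-zero Christoffel symbols (Γ^k_{ij} = Γ^k_{ji}):
Γ^r_{r r} = 2*r/(1 - r^2)
Γ^r_{θ θ} = (r^3 + r)/(r^2 - 1)
Γ^θ_{r θ} = (-r^2 - 1)/(r^3 - r)
Ricci tensor (R_{ij} = R^k_{ikj}): R_{rr} = -4/(r^2 - 1)^2, R_{rθ} = 0, R_{θθ} = -4*r^2/(r^2 - 1)^2
Inverse metric: g^{rr} = (1 - r^2)^2/4, g^{θθ} = (1 - r^2)^2/(4*r^2)
R = g^{ij} R_{ij} = ((1 - r^2)^2/4)(-4/(r^2 - 1)^2) + ((1 - r^2)^2/(4*r^2))(-4*r^2/(r^2 - 1)^2) = -2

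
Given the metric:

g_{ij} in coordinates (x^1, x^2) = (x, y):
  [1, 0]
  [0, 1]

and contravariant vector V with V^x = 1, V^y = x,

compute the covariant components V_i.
V_i = g_{ij} V^j:
V_x = (1)(1) + (0)(x) = 1
V_y = (0)(1) + (1)(x) = x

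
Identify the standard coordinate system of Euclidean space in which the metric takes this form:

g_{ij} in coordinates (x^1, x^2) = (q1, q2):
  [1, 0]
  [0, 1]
All components are constant and the metric is the identity, i.e. orthonormal rectilinear coordinates.
Cartesian (2D) coordinates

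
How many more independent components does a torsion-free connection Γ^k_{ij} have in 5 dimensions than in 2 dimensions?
Independent components in n dimensions: n × n(n+1)/2 = n^2(n+1)/2.
5D: 5 × 15 = 75
2D: 2 × 3 = 6
Difference = 75 - 6 = 69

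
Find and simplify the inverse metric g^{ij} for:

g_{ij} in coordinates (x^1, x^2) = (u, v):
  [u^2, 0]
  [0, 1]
The metric is diagonal, so g^{ij} is diagonal with entries 1/g_{ii}: diag(1/(u^2), 1).
g^{ij}:
  [1/u^2, 0]
  [0, 1]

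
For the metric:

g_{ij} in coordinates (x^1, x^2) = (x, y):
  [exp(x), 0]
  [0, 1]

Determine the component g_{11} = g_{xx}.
With x^1 = x, x^2 = y, g_{11} = g_{xx} is the row-1, column-1 entry of the matrix.
g_{11} = exp(x)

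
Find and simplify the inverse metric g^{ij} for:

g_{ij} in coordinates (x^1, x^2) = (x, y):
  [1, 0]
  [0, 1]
The metric is diagonal, so g^{ij} is diagonal with entries 1/g_{ii}: diag(1, 1).
g^{ij}:
  [1, 0]
  [0, 1]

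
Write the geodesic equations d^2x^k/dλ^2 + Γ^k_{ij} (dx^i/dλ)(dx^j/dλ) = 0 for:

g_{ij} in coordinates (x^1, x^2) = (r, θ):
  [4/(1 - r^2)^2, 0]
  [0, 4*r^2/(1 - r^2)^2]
Geodesic equation: d^2x^k/dλ^2 + Γ^k_{ij} (dx^i/dλ)(dx^j/dλ) = 0.
Non-zero Christoffel symbols:
Γ^r_{r r} = 2*r/(1 - r^2)
Γ^r_{θ θ} = (r^3 + r)/(r^2 - 1)
Γ^θ_{r θ} = (-r^2 - 1)/(r^3 - r)
Substituting (the symmetric pair Γ^k_{ij}, Γ^k_{ji} combines into a factor 2):
d^2r/dλ^2 + (2*r/(1 - r^2)) (dr/dλ)^2 + ((r^3 + r)/(r^2 - 1)) (dθ/dλ)^2 = 0
d^2θ/dλ^2 + ((-2*r^2 - 2)/(r^3 - r)) (dr/dλ)(dθ/dλ) = 0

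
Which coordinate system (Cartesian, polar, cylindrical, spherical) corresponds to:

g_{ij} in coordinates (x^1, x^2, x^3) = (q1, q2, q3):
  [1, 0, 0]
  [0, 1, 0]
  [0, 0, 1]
All components are constant and the metric is the identity, i.e. orthonormal rectilinear coordinates.
Cartesian (3D) coordinates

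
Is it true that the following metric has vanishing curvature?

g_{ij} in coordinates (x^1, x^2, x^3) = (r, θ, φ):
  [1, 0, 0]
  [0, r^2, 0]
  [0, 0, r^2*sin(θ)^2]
Non-zero Christoffel symbols:
Γ^r_{θ θ} = -r
Γ^r_{φ φ} = -r*sin(θ)^2
Γ^θ_{r θ} = 1/r
Γ^θ_{φ φ} = -sin(2*θ)/2
Γ^φ_{r φ} = 1/r
Γ^φ_{θ φ} = 1/tan(θ)
Ricci tensor: R_{rr} = 0, R_{rθ} = 0, R_{rφ} = 0, R_{θθ} = 0, R_{θφ} = 0, R_{φφ} = 0
All R_{ij} vanish; in 3 dimensions the Riemann tensor is fully determined by the Ricci tensor, so R^i_{jkl} = 0: the metric is flat (curvilinear coordinates on flat space).
Yes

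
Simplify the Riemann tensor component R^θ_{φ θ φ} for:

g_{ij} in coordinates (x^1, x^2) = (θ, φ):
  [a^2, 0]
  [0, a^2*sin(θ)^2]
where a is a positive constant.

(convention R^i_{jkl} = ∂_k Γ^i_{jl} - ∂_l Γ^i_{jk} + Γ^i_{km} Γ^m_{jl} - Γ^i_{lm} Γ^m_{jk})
Non-zero Christoffel symbols (Γ^k_{ij} = Γ^k_{ji}):
Γ^θ_{φ φ} = -sin(2*θ)/2
Γ^φ_{θ φ} = 1/tan(θ)
R^θ_{φ θ φ} = ∂_θ Γ^θ_{φ φ} - ∂_φ Γ^θ_{φ θ} + Γ^θ_{θ m} Γ^m_{φ φ} - Γ^θ_{φ m} Γ^m_{φ θ}
  = (-cos(2*θ)) - (0) + (0) - (-cos(θ)^2) = sin(θ)^2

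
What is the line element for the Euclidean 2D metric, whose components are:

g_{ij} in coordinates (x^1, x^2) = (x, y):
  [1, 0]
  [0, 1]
ds^2 = g_{ij} dx^i dx^j; only the non-zero components contribute.
ds^2 = dx^2 + dy^2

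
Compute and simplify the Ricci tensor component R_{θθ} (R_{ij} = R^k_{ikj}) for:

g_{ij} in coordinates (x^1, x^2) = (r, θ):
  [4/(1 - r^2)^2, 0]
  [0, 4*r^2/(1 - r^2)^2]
Non-zero Christoffel symbols (Γ^k_{ij} = Γ^k_{ji}):
Γ^r_{r r} = 2*r/(1 - r^2)
Γ^r_{θ θ} = (r^3 + r)/(r^2 - 1)
Γ^θ_{r θ} = (-r^2 - 1)/(r^3 - r)
R^r_{θ r θ} = ∂_r Γ^r_{θ θ} - ∂_θ Γ^r_{θ r} + Γ^r_{r m} Γ^m_{θ θ} - Γ^r_{θ m} Γ^m_{θ r}
  = ((r^4 - 4*r^2 - 1)/(r^2 - 1)^2) - (0) + (-2*r^2*(r^2 + 1)/(r^2 - 1)^2) - (-(r^2 + 1)^2/(r^2 - 1)^2) = -4*r^2/(r^2 - 1)^2
R^θ_{θ θ θ} = 0 (a repeated index in an antisymmetric pair)
R_{θθ} = R^r_{θ r θ} + R^θ_{θ θ θ} = (-4*r^2/(r^2 - 1)^2) + (0) = -4*r^2/(r^2 - 1)^2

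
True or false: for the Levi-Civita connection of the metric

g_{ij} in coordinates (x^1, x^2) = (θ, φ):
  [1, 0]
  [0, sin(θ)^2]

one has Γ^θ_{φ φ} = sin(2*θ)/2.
Γ^θ_{φ φ} = (1/2) g^{θθ} (∂_φ g_{θφ} + ∂_φ g_{θφ} - ∂_θ g_{φφ}) = (1/2)(1)((0) + (0) - (sin(2*θ))) = -sin(2*θ)/2
This differs from the proposed value sin(2*θ)/2.
False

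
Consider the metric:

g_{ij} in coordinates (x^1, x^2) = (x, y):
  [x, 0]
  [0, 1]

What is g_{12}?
With x^1 = x, x^2 = y, g_{12} = g_{xy} is the row-1, column-2 entry of the matrix.
g_{12} = 0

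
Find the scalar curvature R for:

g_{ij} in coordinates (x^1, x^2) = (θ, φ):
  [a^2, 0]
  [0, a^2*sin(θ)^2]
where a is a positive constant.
Non-zero Christoffel symbols (Γ^k_{ij} = Γ^k_{ji}):
Γ^θ_{φ φ} = -sin(2*θ)/2
Γ^φ_{θ φ} = 1/tan(θ)
Ricci tensor (R_{ij} = R^k_{ikj}): R_{θθ} = 1, R_{θφ} = 0, R_{φφ} = sin(θ)^2
Inverse metric: g^{θθ} = 1/a^2, g^{φφ} = 1/(a^2*sin(θ)^2)
R = g^{ij} R_{ij} = (1/a^2)(1) + (1/(a^2*sin(θ)^2))(sin(θ)^2) = 2/a^2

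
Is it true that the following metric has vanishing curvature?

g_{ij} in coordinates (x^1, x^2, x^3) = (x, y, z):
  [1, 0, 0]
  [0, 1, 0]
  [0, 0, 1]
All metric components are constant, so every Christoffel symbol vanishes and R^i_{jkl} = 0.
Yes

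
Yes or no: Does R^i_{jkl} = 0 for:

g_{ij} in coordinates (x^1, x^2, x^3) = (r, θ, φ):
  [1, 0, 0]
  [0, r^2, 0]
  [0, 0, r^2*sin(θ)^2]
Non-zero Christoffel symbols:
Γ^r_{θ θ} = -r
Γ^r_{φ φ} = -r*sin(θ)^2
Γ^θ_{r θ} = 1/r
Γ^θ_{φ φ} = -sin(2*θ)/2
Γ^φ_{r φ} = 1/r
Γ^φ_{θ φ} = 1/tan(θ)
Ricci tensor: R_{rr} = 0, R_{rθ} = 0, R_{rφ} = 0, R_{θθ} = 0, R_{θφ} = 0, R_{φφ} = 0
All R_{ij} vanish; in 3 dimensions the Riemann tensor is fully determined by the Ricci tensor, so R^i_{jkl} = 0: the metric is flat (curvilinear coordinates on flat space).
Yes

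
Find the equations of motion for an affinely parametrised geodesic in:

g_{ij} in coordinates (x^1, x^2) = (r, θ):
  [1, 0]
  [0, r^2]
Geodesic equation: d^2x^k/dλ^2 + Γ^k_{ij} (dx^i/dλ)(dx^j/dλ) = 0.
Non-zero Christoffel symbols:
Γ^r_{θ θ} = -r
Γ^θ_{r θ} = 1/r
Substituting (the symmetric pair Γ^k_{ij}, Γ^k_{ji} combines into a factor 2):
d^2r/dλ^2 - r (dθ/dλ)^2 = 0
d^2θ/dλ^2 + (2/r) (dr/dλ)(dθ/dλ) = 0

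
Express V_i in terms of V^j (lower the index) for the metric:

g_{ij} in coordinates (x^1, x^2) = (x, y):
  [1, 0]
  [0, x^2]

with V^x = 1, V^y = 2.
V_i = g_{ij} V^j:
V_x = (1)(1) + (0)(2) = 1
V_y = (0)(1) + (x^2)(2) = 2*x^2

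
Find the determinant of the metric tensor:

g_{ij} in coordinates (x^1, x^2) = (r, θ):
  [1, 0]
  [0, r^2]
For a 2×2 metric: det(g) = g_{11}·g_{22} - g_{12}·g_{21}
= (1)·(r^2) - (0)·(0)
= r^2 - 0
det(g) = r^2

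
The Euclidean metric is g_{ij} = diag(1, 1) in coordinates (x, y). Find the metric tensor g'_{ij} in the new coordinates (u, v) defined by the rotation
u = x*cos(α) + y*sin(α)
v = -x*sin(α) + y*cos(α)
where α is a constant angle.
Invert the transformation: x = u*cos(α) - v*sin(α), y = u*sin(α) + v*cos(α)
g'_{ij} = (∂x^k/∂x'^i)(∂x^l/∂x'^j) g_{kl}; with g_{kl} = δ_{kl} this is Σ_k (∂x^k/∂x'^i)(∂x^k/∂x'^j).
Jacobian: ∂x/∂u = cos(α), ∂x/∂v = -sin(α), ∂y/∂u = sin(α), ∂y/∂v = cos(α)
g'_{uu} = (cos(α))(cos(α)) + (sin(α))(sin(α)) = 1
g'_{uv} = (cos(α))(-sin(α)) + (sin(α))(cos(α)) = 0
g'_{vv} = (-sin(α))(-sin(α)) + (cos(α))(cos(α)) = 1
g'_{ij} = diag(1, 1)
The Euclidean metric is invariant under rotations.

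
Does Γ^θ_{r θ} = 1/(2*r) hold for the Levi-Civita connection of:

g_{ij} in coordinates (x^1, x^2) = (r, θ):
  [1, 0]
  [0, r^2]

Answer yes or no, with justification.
Γ^θ_{r θ} = (1/2) g^{θθ} (∂_r g_{θθ} + ∂_θ g_{θr} - ∂_θ g_{rθ}) = (1/2)(1/r^2)((2*r) + (0) - (0)) = 1/r
This differs from the proposed value 1/(2*r).
No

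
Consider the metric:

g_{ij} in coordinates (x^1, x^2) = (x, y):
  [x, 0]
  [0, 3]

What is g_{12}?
With x^1 = x, x^2 = y, g_{12} = g_{xy} is the row-1, column-2 entry of the matrix.
g_{12} = 0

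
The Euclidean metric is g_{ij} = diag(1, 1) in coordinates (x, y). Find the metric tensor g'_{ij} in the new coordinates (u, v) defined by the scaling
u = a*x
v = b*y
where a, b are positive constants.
Invert the transformation: x = u/a, y = v/b
g'_{ij} = (∂x^k/∂x'^i)(∂x^l/∂x'^j) g_{kl}; with g_{kl} = δ_{kl} this is Σ_k (∂x^k/∂x'^i)(∂x^k/∂x'^j).
Jacobian: ∂x/∂u = 1/a, ∂x/∂v = 0, ∂y/∂u = 0, ∂y/∂v = 1/b
g'_{uu} = (1/a)(1/a) + (0)(0) = 1/a^2
g'_{uv} = (1/a)(0) + (0)(1/b) = 0
g'_{vv} = (0)(0) + (1/b)(1/b) = 1/b^2
g'_{ij} = diag(1/a^2, 1/b^2)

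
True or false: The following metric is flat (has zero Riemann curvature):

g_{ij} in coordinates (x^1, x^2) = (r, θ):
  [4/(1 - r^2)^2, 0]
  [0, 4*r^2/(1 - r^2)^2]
Non-zero Christoffel symbols:
Γ^r_{r r} = 2*r/(1 - r^2)
Γ^r_{θ θ} = (r^3 + r)/(r^2 - 1)
Γ^θ_{r θ} = (-r^2 - 1)/(r^3 - r)
Ricci tensor: R_{rr} = -4/(r^2 - 1)^2, R_{rθ} = 0, R_{θθ} = -4*r^2/(r^2 - 1)^2
The Ricci tensor is non-zero, so the Riemann tensor is non-zero: not flat.
False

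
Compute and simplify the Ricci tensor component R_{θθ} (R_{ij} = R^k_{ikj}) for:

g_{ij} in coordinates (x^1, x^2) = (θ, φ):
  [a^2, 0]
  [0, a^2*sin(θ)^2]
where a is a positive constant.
Non-zero Christoffel symbols (Γ^k_{ij} = Γ^k_{ji}):
Γ^θ_{φ φ} = -sin(2*θ)/2
Γ^φ_{θ φ} = 1/tan(θ)
R^θ_{θ θ θ} = 0 (a repeated index in an antisymmetric pair)
R^φ_{θ φ θ} = ∂_φ Γ^φ_{θ θ} - ∂_θ Γ^φ_{θ φ} + Γ^φ_{φ m} Γ^m_{θ θ} - Γ^φ_{θ m} Γ^m_{θ φ}
  = (0) - (-1/sin(θ)^2) + (0) - (1/tan(θ)^2) = 1
R_{θθ} = R^θ_{θ θ θ} + R^φ_{θ φ θ} = (0) + (1) = 1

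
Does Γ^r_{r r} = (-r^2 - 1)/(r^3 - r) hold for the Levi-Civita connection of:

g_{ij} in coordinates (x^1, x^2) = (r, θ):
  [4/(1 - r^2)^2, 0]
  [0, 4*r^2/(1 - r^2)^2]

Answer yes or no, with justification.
Γ^r_{r r} = (1/2) g^{rr} (∂_r g_{rr} + ∂_r g_{rr} - ∂_r g_{rr}) = (1/2)((1 - r^2)^2/4)((16*r/(1 - r^2)^3) + (16*r/(1 - r^2)^3) - (16*r/(1 - r^2)^3)) = 2*r/(1 - r^2)
This differs from the proposed value (-r^2 - 1)/(r^3 - r).
No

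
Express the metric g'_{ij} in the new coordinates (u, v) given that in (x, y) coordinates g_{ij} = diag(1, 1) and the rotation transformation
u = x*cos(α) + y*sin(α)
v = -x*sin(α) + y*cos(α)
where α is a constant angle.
Invert the transformation: x = u*cos(α) - v*sin(α), y = u*sin(α) + v*cos(α)
g'_{ij} = (∂x^k/∂x'^i)(∂x^l/∂x'^j) g_{kl}; with g_{kl} = δ_{kl} this is Σ_k (∂x^k/∂x'^i)(∂x^k/∂x'^j).
Jacobian: ∂x/∂u = cos(α), ∂x/∂v = -sin(α), ∂y/∂u = sin(α), ∂y/∂v = cos(α)
g'_{uu} = (cos(α))(cos(α)) + (sin(α))(sin(α)) = 1
g'_{uv} = (cos(α))(-sin(α)) + (sin(α))(cos(α)) = 0
g'_{vv} = (-sin(α))(-sin(α)) + (cos(α))(cos(α)) = 1
g'_{ij} = diag(1, 1)
The Euclidean metric is invariant under rotations.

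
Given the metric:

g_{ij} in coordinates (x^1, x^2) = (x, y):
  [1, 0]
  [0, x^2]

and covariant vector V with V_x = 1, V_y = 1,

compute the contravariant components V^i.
Inverse metric (diagonal): g^{xx} = 1, g^{yy} = 1/x^2
V^i = g^{ij} V_j:
V^x = (1)(1) + (0)(1) = 1
V^y = (0)(1) + (1/x^2)(1) = 1/x^2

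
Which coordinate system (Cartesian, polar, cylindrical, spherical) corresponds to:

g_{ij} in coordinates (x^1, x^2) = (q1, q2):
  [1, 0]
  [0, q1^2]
The line element ds^2 = dq1^2 + q1^2 dq2^2 is dr^2 + r^2 dθ^2 with q1 = r, q2 = θ.
polar coordinates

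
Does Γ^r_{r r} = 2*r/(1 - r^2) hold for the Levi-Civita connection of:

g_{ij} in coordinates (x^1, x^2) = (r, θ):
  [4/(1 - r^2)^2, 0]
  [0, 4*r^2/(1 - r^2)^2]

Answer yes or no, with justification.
Γ^r_{r r} = (1/2) g^{rr} (∂_r g_{rr} + ∂_r g_{rr} - ∂_r g_{rr}) = (1/2)((1 - r^2)^2/4)((16*r/(1 - r^2)^3) + (16*r/(1 - r^2)^3) - (16*r/(1 - r^2)^3)) = 2*r/(1 - r^2)
This equals the proposed value 2*r/(1 - r^2).
Yes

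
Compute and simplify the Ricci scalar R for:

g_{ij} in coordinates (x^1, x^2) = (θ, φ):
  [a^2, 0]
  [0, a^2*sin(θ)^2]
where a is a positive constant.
Non-zero Christoffel symbols (Γ^k_{ij} = Γ^k_{ji}):
Γ^θ_{φ φ} = -sin(2*θ)/2
Γ^φ_{θ φ} = 1/tan(θ)
Ricci tensor (R_{ij} = R^k_{ikj}): R_{θθ} = 1, R_{θφ} = 0, R_{φφ} = sin(θ)^2
Inverse metric: g^{θθ} = 1/a^2, g^{φφ} = 1/(a^2*sin(θ)^2)
R = g^{ij} R_{ij} = (1/a^2)(1) + (1/(a^2*sin(θ)^2))(sin(θ)^2) = 2/a^2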